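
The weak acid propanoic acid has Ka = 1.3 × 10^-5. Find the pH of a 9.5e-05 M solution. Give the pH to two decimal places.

CH3CH2COOH ⇌ CH3CH2COO- + H+
Ka = [H+]²/(9.5e-05 − [H+]) = 1.3 × 10^-5
[H+] is not negligible relative to C₀; solve [H+]² + 1.3e-05·[H+] − 1.23e-09 = 0.
[H+] = [−1.3e-05 + √(1.3e-05² + 4.94e-09)]/2 = 2.92 × 10^-5 M
pH = −log(2.92 × 10^-5) = 4.53

pH = 4.53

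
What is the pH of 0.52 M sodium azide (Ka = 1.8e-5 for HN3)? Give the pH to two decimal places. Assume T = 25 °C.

pH = 9.23

N3- is the conjugate base of the weak acid HN3.
Kb = Kw/Ka = 1.0×10^-14 / 1.8 × 10^-5 = 5.56 × 10^-10
From the ICE table, Kb = [OH-]²/(0.52 − [OH-]) = 5.56 × 10^-10.
Since Kb ≪ C₀, [OH-] ≈ √(Kb·C₀) = 1.70 × 10^-5 M.
([OH-]/C₀ = 0.0033% < 5%, so the approximation holds.)
pOH = −log(1.70 × 10^-5) = 4.77; pH = 14.00 − 4.77 = 9.23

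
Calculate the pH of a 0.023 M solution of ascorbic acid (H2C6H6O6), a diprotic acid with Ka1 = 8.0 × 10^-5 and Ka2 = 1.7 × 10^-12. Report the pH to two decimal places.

Since Ka1 ≫ Ka2, the first ionization dominates [H+].
Ka1 = x²/(0.023 − x) = 8.0 × 10^-5
Solving the quadratic: x = (−Ka1 + √(Ka1² + 4·Ka1·C₀))/2 = 1.32 × 10^-3 M
pH = −log(1.32 × 10^-3) = 2.88

pH = 2.88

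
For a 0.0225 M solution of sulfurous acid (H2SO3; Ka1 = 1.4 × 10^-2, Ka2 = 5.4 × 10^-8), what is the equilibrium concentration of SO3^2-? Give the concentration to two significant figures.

5.4 × 10^-8 M

First ionization gives [H+] ≈ [HSO3-] = 1.21 × 10^-2 M.
Second step: Ka2 = [H+][SO3^2-]/[HSO3-] ≈ [SO3^2-] (since [H+] ≈ [HSO3-]).
So [SO3^2-] ≈ Ka2.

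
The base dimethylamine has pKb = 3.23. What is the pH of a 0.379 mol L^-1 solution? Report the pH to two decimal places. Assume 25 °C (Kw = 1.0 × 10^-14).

(CH3)2NH + H2O ⇌ (CH3)2NH2+ + OH-
Kb = 10^(−3.23) = 5.89 × 10^-4
From the ICE table, Kb = [OH-]²/(0.379 − [OH-]) = 5.89 × 10^-4.
Neglecting [OH-] in the denominator: [OH-] = √(5.89 × 10^-4 × 0.379) = 1.49 × 10^-2 M
pOH = 1.83, so pH = 14.00 − pOH = 12.17

pH = 12.17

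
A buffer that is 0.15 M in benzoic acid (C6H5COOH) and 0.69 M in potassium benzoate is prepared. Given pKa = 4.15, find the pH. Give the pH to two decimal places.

pH = 4.81

pH = pKa + log([A⁻]/[HA]) = 4.15 + log(0.69/0.15)
pH = 4.15 + (+0.663) = 4.81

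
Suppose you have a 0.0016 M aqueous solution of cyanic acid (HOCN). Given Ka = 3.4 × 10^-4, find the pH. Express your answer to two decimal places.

pH = 3.23

HOCN ⇌ OCN- + H+
Ka = x²/(0.0016 − x) = 3.4 × 10^-4
Here C₀/Ka ≈ 4.71, so the small-x approximation fails. Use the quadratic:
x = [−0.00034 + √(0.00034² + 2.18e-06)]/2 = 5.87 × 10^-4 M
pH = −log(5.87 × 10^-4) = 3.23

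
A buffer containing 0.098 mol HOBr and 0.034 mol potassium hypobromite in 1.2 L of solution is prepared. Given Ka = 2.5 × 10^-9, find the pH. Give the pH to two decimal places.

pH = 8.14

pKa = −log(2.5 × 10^-9) = 8.602
Henderson–Hasselbalch: pH = pKa + log([OBr-]/[HOBr]) = 8.602 + log(0.034/0.098)
pH = 8.602 + (-0.460) = 8.14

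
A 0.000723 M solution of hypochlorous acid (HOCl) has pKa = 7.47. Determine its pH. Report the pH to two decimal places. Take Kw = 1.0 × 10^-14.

HOCl ⇌ OCl- + H+
Ka = 10^(−7.47) = 3.39 × 10^-8
From the ICE table, Ka = [H+]²/(0.000723 − [H+]) = 3.39 × 10^-8.
Since Ka ≪ C₀, [H+] ≈ √(Ka·C₀) = 4.95 × 10^-6 M.
([H+]/C₀ = 0.68% < 5%, so the approximation holds.)
pH = −log(4.95 × 10^-6) = 5.31

pH = 5.31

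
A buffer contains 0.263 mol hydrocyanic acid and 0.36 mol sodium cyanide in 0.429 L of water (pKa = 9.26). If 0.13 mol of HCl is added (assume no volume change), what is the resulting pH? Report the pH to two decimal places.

pH = 9.03

After neutralization: n(HCN) = 0.393 mol, n(CN-) = 0.23 mol.
pH = pKa + log(n_CN-/n_HCN) = 9.26 + log(0.23/0.393) = 9.26 + (-0.233)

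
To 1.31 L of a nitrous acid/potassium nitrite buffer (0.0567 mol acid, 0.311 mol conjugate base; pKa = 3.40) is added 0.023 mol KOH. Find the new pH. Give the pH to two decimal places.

After neutralization: n(HNO2) = 0.0337 mol, n(NO2-) = 0.334 mol.
pH = pKa + log(n_NO2-/n_HNO2) = 3.40 + log(0.334/0.0337) = 3.40 + (+0.996)

pH = 4.40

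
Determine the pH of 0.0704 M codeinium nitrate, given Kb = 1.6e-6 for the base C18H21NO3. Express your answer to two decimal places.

pH = 4.68

C18H22NO3+ is the conjugate acid of the weak base C18H21NO3.
Ka = Kw/Kb = 1.0×10^-14 / 1.6 × 10^-6 = 6.25 × 10^-9
From the ICE table, Ka = x²/(0.0704 − x) = 6.25 × 10^-9.
Since Ka ≪ C₀, x ≈ √(Ka·C₀) = 2.10 × 10^-5 M.
pH = −log[H+] = −log(2.10 × 10^-5) = 4.68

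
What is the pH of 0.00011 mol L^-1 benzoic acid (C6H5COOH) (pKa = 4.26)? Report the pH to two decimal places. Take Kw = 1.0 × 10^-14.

C6H5COOH ⇌ C6H5COO- + H+
Ka = 10^(−4.26) = 5.50 × 10^-5
From the ICE table, Ka = [H+]²/(0.00011 − [H+]) = 5.50 × 10^-5.
The 5% rule fails; solving [H+]² + Ka·[H+] − Ka·C₀ = 0 exactly:
[H+] = [−5.5e-05 + √(5.5e-05² + 2.42e-08)]/2 = 5.50 × 10^-5 M
pH = −log(5.50 × 10^-5) = 4.26

pH = 4.26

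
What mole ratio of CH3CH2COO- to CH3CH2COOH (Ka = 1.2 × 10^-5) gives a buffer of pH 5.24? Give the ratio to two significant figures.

pKa = -log(1.2 × 10^-5) = 4.921
pH = pKa + log(r) ⇒ log(r) = 5.24 − 4.921 = +0.319
r = [CH3CH2COO-]/[CH3CH2COOH] = 10^(+0.319) = 2.08

ratio = 2.1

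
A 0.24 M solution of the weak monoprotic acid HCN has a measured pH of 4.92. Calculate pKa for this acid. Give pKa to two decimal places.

[H+] = 10^(-4.92) = 1.20 × 10^-5 M
At equilibrium [HA] = 0.24 − 1.20 × 10^-5 = 2.40 × 10^-1 M
Ka = [H+][A-]/[HA] = (1.20 × 10^-5)² / 2.40 × 10^-1 = 6.00 × 10^-10
pKa = -log(6.00 × 10^-10) = 9.22

pKa = 9.22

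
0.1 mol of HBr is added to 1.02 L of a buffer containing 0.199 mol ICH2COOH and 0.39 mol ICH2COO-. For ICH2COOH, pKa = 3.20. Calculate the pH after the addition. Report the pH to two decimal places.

pH = 3.19

After neutralization: n(ICH2COOH) = 0.299 mol, n(ICH2COO-) = 0.29 mol.
pH = pKa + log(n_ICH2COO-/n_ICH2COOH) = 3.20 + log(0.29/0.299) = 3.20 + (-0.013)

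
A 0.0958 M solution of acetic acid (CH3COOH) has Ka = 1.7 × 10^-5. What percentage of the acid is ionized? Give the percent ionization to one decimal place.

CH3COOH ⇌ CH3COO- + H+; let x = [H+] at equilibrium.
x ≈ √(Ka·C₀) = √(1.7 × 10^-5 × 0.0958) = 1.28 × 10^-3 M
% ionization = x/C₀ × 100% = 1.28 × 10^-3/0.0958 × 100% = 1.3%

1.3%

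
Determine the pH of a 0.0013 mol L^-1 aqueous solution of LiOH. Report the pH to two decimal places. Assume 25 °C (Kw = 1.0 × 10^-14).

LiOH is a strong base; [OH-] = 0.0013 M.
pOH = -log(0.0013) = 2.89
pH = 14.00 - 2.89 = 11.11

pH = 11.11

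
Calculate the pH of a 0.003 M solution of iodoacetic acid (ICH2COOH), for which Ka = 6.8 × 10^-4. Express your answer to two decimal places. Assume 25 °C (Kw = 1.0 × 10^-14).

pH = 2.95

ICH2COOH ⇌ ICH2COO- + H+
From the ICE table, Ka = x²/(0.003 − x) = 6.8 × 10^-4.
Here C₀/Ka ≈ 4.41, so the small-x approximation fails. Use the quadratic:
x = [−0.00068 + √(0.00068² + 8.16e-06)]/2 = 1.13 × 10^-3 M
pH = −log[H+] = −log(1.13 × 10^-3) = 2.95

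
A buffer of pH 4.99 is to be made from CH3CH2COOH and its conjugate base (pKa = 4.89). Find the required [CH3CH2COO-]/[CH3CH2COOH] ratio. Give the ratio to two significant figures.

pH = pKa + log(r) ⇒ log(r) = 4.99 − 4.89 = +0.10
r = [CH3CH2COO-]/[CH3CH2COOH] = 10^(+0.10) = 1.26

ratio = 1.3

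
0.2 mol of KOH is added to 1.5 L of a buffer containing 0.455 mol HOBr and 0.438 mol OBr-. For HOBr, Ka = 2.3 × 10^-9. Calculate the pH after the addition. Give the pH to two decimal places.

pH = 9.04

OH- converts HOBr to OBr-: HOBr → 0.255 mol, OBr- → 0.638 mol.
pKa = −log(2.3 × 10^-9) = 8.638
pH = pKa + log(n_OBr-/n_HOBr) = 8.638 + log(0.638/0.255) = 8.638 + (+0.398)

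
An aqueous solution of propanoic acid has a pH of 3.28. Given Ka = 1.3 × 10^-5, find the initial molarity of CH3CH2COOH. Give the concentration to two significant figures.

C₀ = 2.2 × 10^-2 M

[H+] = 10^(-3.28) = 5.25 × 10^-4 M = x
Ka = x²/(C₀ − x) ⇒ C₀ = x + x²/Ka
C₀ = 5.25 × 10^-4 + (5.25 × 10^-4)²/(1.3 × 10^-5) = 2.17 × 10^-2 M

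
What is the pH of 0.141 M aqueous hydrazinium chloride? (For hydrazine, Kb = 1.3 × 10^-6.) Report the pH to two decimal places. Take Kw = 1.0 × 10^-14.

pH = 4.48

N2H5+ is the conjugate acid of the weak base N2H4.
Ka = Kw/Kb = 1.0×10^-14 / 1.3 × 10^-6 = 7.69 × 10^-9
From the ICE table, Ka = x²/(0.141 − x) = 7.69 × 10^-9.
Neglecting x in the denominator: x = √(7.69 × 10^-9 × 0.141) = 3.29 × 10^-5 M
pH = −log[H+] = −log(3.29 × 10^-5) = 4.48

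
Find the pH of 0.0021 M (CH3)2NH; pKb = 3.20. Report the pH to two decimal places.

(CH3)2NH + H2O ⇌ (CH3)2NH2+ + OH-
Kb = 10^(−3.20) = 6.31 × 10^-4
Let x = [OH-] at equilibrium. Kb = x²/(0.0021 − x).
The 5% rule fails; solving x² + Kb·x − Kb·C₀ = 0 exactly:
x = (−Kb + √(Kb² + 4·Kb·C₀))/2 = 8.78 × 10^-4 M
pOH = 3.06, so pH = 14.00 − pOH = 10.94

pH = 10.94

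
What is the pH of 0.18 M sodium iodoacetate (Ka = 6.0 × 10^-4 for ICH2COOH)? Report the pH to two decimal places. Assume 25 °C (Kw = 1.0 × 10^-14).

pH = 8.24

ICH2COO- is the conjugate base of the weak acid ICH2COOH.
Kb = Kw/Ka = 1.0×10^-14 / 6.0 × 10^-4 = 1.67 × 10^-11
From the ICE table, Kb = [OH-]²/(0.18 − [OH-]) = 1.67 × 10^-11.
Neglecting [OH-] in the denominator: [OH-] = √(1.67 × 10^-11 × 0.18) = 1.73 × 10^-6 M
pOH = −log(1.73 × 10^-6) = 5.76; pH = 14.00 − 5.76 = 8.24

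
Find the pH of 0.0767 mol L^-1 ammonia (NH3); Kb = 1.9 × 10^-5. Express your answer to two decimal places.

pH = 11.08

NH3 + H2O ⇌ NH4+ + OH-
Let x = [OH-] at equilibrium. Kb = x²/(0.0767 − x).
Since Kb ≪ C₀, x ≈ √(Kb·C₀) = 1.21 × 10^-3 M.
Check: 1.6% ionized — well under 5%, approximation valid.
pOH = −log(1.21 × 10^-3) = 2.92; pH = 14.00 − 2.92 = 11.08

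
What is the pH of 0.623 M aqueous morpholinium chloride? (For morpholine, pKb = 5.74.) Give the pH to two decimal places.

pH = 4.23

C4H8ONH2+ is the conjugate acid of the weak base C4H8ONH.
Kb = 10^(−5.74) = 1.82 × 10^-6
Ka = Kw/Kb = 1.0×10^-14 / 1.82 × 10^-6 = 5.49 × 10^-9
Let x = [H+] at equilibrium. Ka = x²/(0.623 − x).
Since Ka ≪ C₀, x ≈ √(Ka·C₀) = 5.85 × 10^-5 M.
(x/C₀ = 0.0094% < 5%, so the approximation holds.)
pH = −log(5.85 × 10^-5) = 4.23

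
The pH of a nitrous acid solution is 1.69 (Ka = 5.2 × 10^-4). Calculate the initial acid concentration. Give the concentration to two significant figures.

C₀ = 8.2 × 10^-1 M

[H+] = 10^(-1.69) = 2.04 × 10^-2 M = x
Ka = x²/(C₀ − x) ⇒ C₀ = x + x²/Ka
C₀ = 2.04 × 10^-2 + (2.04 × 10^-2)²/(5.2 × 10^-4) = 8.21 × 10^-1 M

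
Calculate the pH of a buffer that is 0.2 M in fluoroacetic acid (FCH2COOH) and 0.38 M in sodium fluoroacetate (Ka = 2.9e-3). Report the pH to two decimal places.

pH = 2.82

pKa = −log(2.9 × 10^-3) = 2.538
pH = pKa + log([A⁻]/[HA]) = 2.538 + log(0.38/0.2)
pH = 2.538 + (+0.279) = 2.82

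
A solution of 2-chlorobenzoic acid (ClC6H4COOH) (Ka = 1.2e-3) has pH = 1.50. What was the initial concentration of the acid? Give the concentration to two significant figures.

[H+] = 10^(-1.50) = 3.16 × 10^-2 M = x
Ka = x²/(C₀ − x) ⇒ C₀ = x + x²/Ka
C₀ = 3.16 × 10^-2 + (3.16 × 10^-2)²/(1.2 × 10^-3) = 8.64 × 10^-1 M

C₀ = 8.6 × 10^-1 M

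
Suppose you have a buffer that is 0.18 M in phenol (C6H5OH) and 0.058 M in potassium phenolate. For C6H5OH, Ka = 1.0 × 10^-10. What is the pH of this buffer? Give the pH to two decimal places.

pKa = −log(1.0 × 10^-10) = 10.000
pH = pKa + log([A⁻]/[HA]) = 10.000 + log(0.058/0.18)
pH = 10.000 + (-0.492) = 9.51

pH = 9.51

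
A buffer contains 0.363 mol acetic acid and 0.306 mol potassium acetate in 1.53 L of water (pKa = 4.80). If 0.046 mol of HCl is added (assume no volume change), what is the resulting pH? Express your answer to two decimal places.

pH = 4.60

Added H+ converts CH3COO- to CH3COOH: CH3COOH → 0.409 mol, CH3COO- → 0.26 mol.
pH = pKa + log([A⁻]/[HA]) = 4.80 + log(0.26/0.409) = 4.80 -0.197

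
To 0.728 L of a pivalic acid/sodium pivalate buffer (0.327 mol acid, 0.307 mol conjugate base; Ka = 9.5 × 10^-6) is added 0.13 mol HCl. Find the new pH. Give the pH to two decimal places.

Added H+ converts (CH3)3CCOO- to (CH3)3CCOOH: (CH3)3CCOOH → 0.457 mol, (CH3)3CCOO- → 0.177 mol.
pKa = −log(9.5 × 10^-6) = 5.022
pH = pKa + log([A⁻]/[HA]) = 5.022 + log(0.177/0.457) = 5.022 -0.412

pH = 4.61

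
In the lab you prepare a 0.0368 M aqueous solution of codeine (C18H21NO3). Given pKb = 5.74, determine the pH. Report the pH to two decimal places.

C18H21NO3 + H2O ⇌ C18H22NO3+ + OH-
Kb = 10^(−5.74) = 1.82 × 10^-6
Kb = x²/(0.0368 − x) = 1.82 × 10^-6
Since Kb ≪ C₀, x ≈ √(Kb·C₀) = 2.59 × 10^-4 M.
pOH = −log(2.59 × 10^-4) = 3.59; pH = 14.00 − 3.59 = 10.41

pH = 10.41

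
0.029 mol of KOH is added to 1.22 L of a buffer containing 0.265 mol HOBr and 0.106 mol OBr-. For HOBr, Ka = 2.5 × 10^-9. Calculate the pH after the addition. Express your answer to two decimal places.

After neutralization: n(HOBr) = 0.236 mol, n(OBr-) = 0.135 mol.
pKa = −log(2.5 × 10^-9) = 8.602
pH = pKa + log(n_OBr-/n_HOBr) = 8.602 + log(0.135/0.236) = 8.602 + (-0.243)

pH = 8.36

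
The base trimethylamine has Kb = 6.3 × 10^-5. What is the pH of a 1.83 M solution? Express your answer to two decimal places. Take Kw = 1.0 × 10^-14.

(CH3)3N + H2O ⇌ (CH3)3NH+ + OH-
From the ICE table, Kb = [OH-]²/(1.83 − [OH-]) = 6.3 × 10^-5.
Since Kb ≪ C₀, [OH-] ≈ √(Kb·C₀) = 1.07 × 10^-2 M.
([OH-]/C₀ = 0.59% < 5%, so the approximation holds.)
pOH = 1.97, so pH = 14.00 − pOH = 12.03

pH = 12.03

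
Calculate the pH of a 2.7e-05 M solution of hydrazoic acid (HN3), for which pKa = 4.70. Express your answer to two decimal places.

HN3 ⇌ N3- + H+
Ka = 10^(−4.70) = 2.00 × 10^-5
Ka = [H+]²/(2.7e-05 − [H+]) = 2.00 × 10^-5
Here C₀/Ka ≈ 1.35, so the small-[H+] approximation fails. Use the quadratic:
[H+] = (−Ka + √(Ka² + 4·Ka·C₀))/2 = 1.53 × 10^-5 M
pH = −log[H+] = −log(1.53 × 10^-5) = 4.82

pH = 4.82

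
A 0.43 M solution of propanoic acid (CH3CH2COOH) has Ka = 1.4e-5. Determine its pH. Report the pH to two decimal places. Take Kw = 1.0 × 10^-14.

CH3CH2COOH ⇌ CH3CH2COO- + H+
From the ICE table, Ka = x²/(0.43 − x) = 1.4 × 10^-5.
Neglecting x in the denominator: x = √(1.4 × 10^-5 × 0.43) = 2.45 × 10^-3 M
(x/C₀ = 0.57% < 5%, so the approximation holds.)
pH = −log(2.45 × 10^-3) = 2.61

pH = 2.61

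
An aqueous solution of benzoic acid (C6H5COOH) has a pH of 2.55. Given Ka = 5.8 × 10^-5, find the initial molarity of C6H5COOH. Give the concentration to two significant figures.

C₀ = 1.4 × 10^-1 M

[H+] = 10^(-2.55) = 2.82 × 10^-3 M = x
Ka = x²/(C₀ − x) ⇒ C₀ = x + x²/Ka
C₀ = 2.82 × 10^-3 + (2.82 × 10^-3)²/(5.8 × 10^-5) = 1.40 × 10^-1 M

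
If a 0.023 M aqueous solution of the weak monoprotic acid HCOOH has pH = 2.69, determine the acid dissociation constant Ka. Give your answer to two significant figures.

Ka = 2.0 × 10^-4

[H+] = 10^(-2.69) = 2.04 × 10^-3 M
At equilibrium [HA] = 0.023 − 2.04 × 10^-3 = 2.10 × 10^-2 M
Ka = [H+][A-]/[HA] = (2.04 × 10^-3)² / 2.10 × 10^-2 = 2.0 × 10^-4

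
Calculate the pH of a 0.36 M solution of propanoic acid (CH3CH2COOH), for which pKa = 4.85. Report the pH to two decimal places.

CH3CH2COOH ⇌ CH3CH2COO- + H+
Ka = 10^(−4.85) = 1.41 × 10^-5
Let x = [H+] at equilibrium. Ka = x²/(0.36 − x).
Neglecting x in the denominator: x = √(1.41 × 10^-5 × 0.36) = 2.25 × 10^-3 M
Check: 0.63% ionized — well under 5%, approximation valid.
pH = −log(2.25 × 10^-3) = 2.65

pH = 2.65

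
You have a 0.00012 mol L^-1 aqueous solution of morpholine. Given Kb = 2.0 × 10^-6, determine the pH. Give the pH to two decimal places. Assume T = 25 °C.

C4H8ONH + H2O ⇌ C4H8ONH2+ + OH-
From the ICE table, Kb = [OH-]²/(0.00012 − [OH-]) = 2.0 × 10^-6.
[OH-] is not negligible relative to C₀; solve [OH-]² + 2e-06·[OH-] − 2.4e-10 = 0.
[OH-] = (−Kb + √(Kb² + 4·Kb·C₀))/2 = 1.45 × 10^-5 M
pOH = −log(1.45 × 10^-5) = 4.84; pH = 14.00 − 4.84 = 9.16

pH = 9.16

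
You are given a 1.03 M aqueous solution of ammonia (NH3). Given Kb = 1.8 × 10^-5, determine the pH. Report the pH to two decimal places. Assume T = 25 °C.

NH3 + H2O ⇌ NH4+ + OH-
Kb = x²/(1.03 − x) = 1.8 × 10^-5
Neglecting x in the denominator: x = √(1.8 × 10^-5 × 1.03) = 4.31 × 10^-3 M
(x/C₀ = 0.42% < 5%, so the approximation holds.)
pOH = 2.37, so pH = 14.00 − pOH = 11.63

pH = 11.63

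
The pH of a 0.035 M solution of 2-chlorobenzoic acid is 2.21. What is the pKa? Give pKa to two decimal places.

[H+] = 10^(-2.21) = 6.17 × 10^-3 M
At equilibrium [HA] = 0.035 − 6.17 × 10^-3 = 2.88 × 10^-2 M
Ka = [H+][A-]/[HA] = (6.17 × 10^-3)² / 2.88 × 10^-2 = 1.32 × 10^-3
pKa = -log(1.32 × 10^-3) = 2.88

pKa = 2.88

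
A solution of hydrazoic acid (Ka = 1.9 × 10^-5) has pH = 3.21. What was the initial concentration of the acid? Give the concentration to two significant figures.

[H+] = 10^(-3.21) = 6.17 × 10^-4 M = x
Ka = x²/(C₀ − x) ⇒ C₀ = x + x²/Ka
C₀ = 6.17 × 10^-4 + (6.17 × 10^-4)²/(1.9 × 10^-5) = 2.07 × 10^-2 M

C₀ = 2.1 × 10^-2 M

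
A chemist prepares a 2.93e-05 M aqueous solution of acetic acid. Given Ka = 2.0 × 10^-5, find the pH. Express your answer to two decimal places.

CH3COOH ⇌ CH3COO- + H+
Ka = [H+]²/(2.93e-05 − [H+]) = 2.0 × 10^-5
[H+] is not negligible relative to C₀; solve [H+]² + 2e-05·[H+] − 5.86e-10 = 0.
[H+] = (−Ka + √(Ka² + 4·Ka·C₀))/2 = 1.62 × 10^-5 M
pH = −log[H+] = −log(1.62 × 10^-5) = 4.79

pH = 4.79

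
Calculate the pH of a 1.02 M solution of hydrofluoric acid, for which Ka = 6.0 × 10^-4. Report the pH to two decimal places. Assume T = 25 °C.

HF ⇌ F- + H+
From the ICE table, Ka = [H+]²/(1.02 − [H+]) = 6.0 × 10^-4.
Since Ka ≪ C₀, [H+] ≈ √(Ka·C₀) = 2.47 × 10^-2 M.
pH = −log(2.47 × 10^-2) = 1.61

pH = 1.61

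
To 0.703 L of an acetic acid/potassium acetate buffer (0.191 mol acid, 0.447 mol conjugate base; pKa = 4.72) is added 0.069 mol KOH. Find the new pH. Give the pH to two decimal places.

pH = 5.35

OH- converts CH3COOH to CH3COO-: CH3COOH → 0.122 mol, CH3COO- → 0.516 mol.
pH = pKa + log(n_CH3COO-/n_CH3COOH) = 4.72 + log(0.516/0.122) = 4.72 + (+0.626)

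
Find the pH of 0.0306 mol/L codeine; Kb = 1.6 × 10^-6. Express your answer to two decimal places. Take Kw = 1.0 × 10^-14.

C18H21NO3 + H2O ⇌ C18H22NO3+ + OH-
From the ICE table, Kb = x²/(0.0306 − x) = 1.6 × 10^-6.
Since Kb ≪ C₀, x ≈ √(Kb·C₀) = 2.21 × 10^-4 M.
pOH = −log(2.21 × 10^-4) = 3.66; pH = 14.00 − 3.66 = 10.34

pH = 10.34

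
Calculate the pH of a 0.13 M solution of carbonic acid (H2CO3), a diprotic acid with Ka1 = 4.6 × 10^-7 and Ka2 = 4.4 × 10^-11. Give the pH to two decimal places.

pH = 3.61

Ka1 ≫ Ka2, so treat the first dissociation as the only significant source of H+.
Ka1 = x²/(0.13 − x) = 4.6 × 10^-7
x ≈ √(4.6 × 10^-7 × 0.13) = 2.45 × 10^-4 M
pH = −log(2.45 × 10^-4) = 3.61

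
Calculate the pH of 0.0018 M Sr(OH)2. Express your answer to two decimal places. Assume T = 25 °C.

pH = 11.56

Sr(OH)2 is a strong base (each formula unit releases 2 OH-); [OH-] = 0.0036 M.
pOH = -log(0.0036) = 2.44
pH = 14.00 - 2.44 = 11.56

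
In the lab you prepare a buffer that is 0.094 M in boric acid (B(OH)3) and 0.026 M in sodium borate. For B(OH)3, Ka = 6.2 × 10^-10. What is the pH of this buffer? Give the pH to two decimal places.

pH = 8.65

pKa = −log(6.2 × 10^-10) = 9.208
pH = pKa + log([A⁻]/[HA]) = 9.208 + log(0.026/0.094)
pH = 9.208 + (-0.558) = 8.65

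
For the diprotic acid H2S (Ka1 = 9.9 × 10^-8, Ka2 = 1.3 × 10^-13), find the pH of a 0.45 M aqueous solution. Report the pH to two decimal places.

Ka1 ≫ Ka2, so treat the first dissociation as the only significant source of H+.
Ka1 = x²/(0.45 − x) = 9.9 × 10^-8
x ≈ √(9.9 × 10^-8 × 0.45) = 2.11 × 10^-4 M
pH = −log(2.11 × 10^-4) = 3.68

pH = 3.68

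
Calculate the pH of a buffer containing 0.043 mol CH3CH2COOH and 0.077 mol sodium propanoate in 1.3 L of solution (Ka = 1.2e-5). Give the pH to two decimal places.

pKa = −log(1.2 × 10^-5) = 4.921
pH = pKa + log([A⁻]/[HA]) = 4.921 + log(0.077/0.043)
pH = 4.921 + (+0.253) = 5.17

pH = 5.17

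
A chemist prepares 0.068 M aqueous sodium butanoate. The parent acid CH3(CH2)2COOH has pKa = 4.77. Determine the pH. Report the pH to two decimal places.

pH = 8.80

CH3(CH2)2COO- is the conjugate base of the weak acid CH3(CH2)2COOH.
Ka = 10^(−4.77) = 1.70 × 10^-5
Kb = Kw/Ka = 1.0×10^-14 / 1.70 × 10^-5 = 5.88 × 10^-10
From the ICE table, Kb = [OH-]²/(0.068 − [OH-]) = 5.88 × 10^-10.
Neglecting [OH-] in the denominator: [OH-] = √(5.88 × 10^-10 × 0.068) = 6.32 × 10^-6 M
Check: 0.0093% ionized — well under 5%, approximation valid.
pOH = 5.20, so pH = 14.00 − pOH = 8.80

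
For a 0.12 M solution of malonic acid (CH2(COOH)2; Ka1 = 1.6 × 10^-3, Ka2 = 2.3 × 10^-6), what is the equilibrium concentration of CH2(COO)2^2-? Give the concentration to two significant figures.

2.3 × 10^-6 M

First ionization gives [H+] ≈ [CH2(COOH)COO-] = 1.31 × 10^-2 M.
Second step: Ka2 = [H+][CH2(COO)2^2-]/[CH2(COOH)COO-] ≈ [CH2(COO)2^2-] (since [H+] ≈ [CH2(COOH)COO-]).
So [CH2(COO)2^2-] ≈ Ka2.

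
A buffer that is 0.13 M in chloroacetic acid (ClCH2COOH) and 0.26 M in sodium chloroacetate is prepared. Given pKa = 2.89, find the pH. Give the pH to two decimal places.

pH = 3.19

pH = pKa + log([A⁻]/[HA]) = 2.89 + log(0.26/0.13)
pH = 2.89 + (+0.301) = 3.19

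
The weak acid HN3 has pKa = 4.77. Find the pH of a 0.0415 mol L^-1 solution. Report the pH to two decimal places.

pH = 3.08

HN3 ⇌ N3- + H+
Ka = 10^(−4.77) = 1.70 × 10^-5
Ka = [H+]²/(0.0415 − [H+]) = 1.70 × 10^-5
Neglecting [H+] in the denominator: [H+] = √(1.70 × 10^-5 × 0.0415) = 8.40 × 10^-4 M
Check: 2% ionized — well under 5%, approximation valid.
pH = −log[H+] = −log(8.40 × 10^-4) = 3.08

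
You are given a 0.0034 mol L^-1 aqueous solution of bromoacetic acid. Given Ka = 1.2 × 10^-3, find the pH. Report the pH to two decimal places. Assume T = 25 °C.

pH = 2.82

BrCH2COOH ⇌ BrCH2COO- + H+
Ka = [H+]²/(0.0034 − [H+]) = 1.2 × 10^-3
The 5% rule fails; solving [H+]² + Ka·[H+] − Ka·C₀ = 0 exactly:
[H+] = (−Ka + √(Ka² + 4·Ka·C₀))/2 = 1.51 × 10^-3 M
pH = −log[H+] = −log(1.51 × 10^-3) = 2.82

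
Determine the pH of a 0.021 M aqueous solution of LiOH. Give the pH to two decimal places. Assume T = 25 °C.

LiOH is a strong base; [OH-] = 0.021 M.
pOH = -log(0.021) = 1.68
pH = 14.00 - 1.68 = 12.32

pH = 12.32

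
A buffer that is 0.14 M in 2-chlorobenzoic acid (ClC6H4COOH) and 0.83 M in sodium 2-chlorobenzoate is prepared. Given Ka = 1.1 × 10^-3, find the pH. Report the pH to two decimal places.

pH = 3.73

pKa = −log(1.1 × 10^-3) = 2.959
Henderson–Hasselbalch: pH = pKa + log([ClC6H4COO-]/[ClC6H4COOH]) = 2.959 + log(0.83/0.14)
pH = 2.959 + (+0.773) = 3.73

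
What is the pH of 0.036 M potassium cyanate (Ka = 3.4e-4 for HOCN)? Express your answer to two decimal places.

pH = 8.01

OCN- is the conjugate base of the weak acid HOCN.
Kb = Kw/Ka = 1.0×10^-14 / 3.4 × 10^-4 = 2.94 × 10^-11
Kb = x²/(0.036 − x) = 2.94 × 10^-11
Since Kb ≪ C₀, x ≈ √(Kb·C₀) = 1.03 × 10^-6 M.
Check: 0.0029% ionized — well under 5%, approximation valid.
pOH = −log(1.03 × 10^-6) = 5.99; pH = 14.00 − 5.99 = 8.01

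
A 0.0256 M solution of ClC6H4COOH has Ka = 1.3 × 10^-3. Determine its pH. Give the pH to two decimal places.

pH = 2.29

ClC6H4COOH ⇌ ClC6H4COO- + H+
From the ICE table, Ka = [H+]²/(0.0256 − [H+]) = 1.3 × 10^-3.
[H+] is not negligible relative to C₀; solve [H+]² + 0.0013·[H+] − 3.33e-05 = 0.
[H+] = (−Ka + √(Ka² + 4·Ka·C₀))/2 = 5.16 × 10^-3 M
pH = −log(5.16 × 10^-3) = 2.29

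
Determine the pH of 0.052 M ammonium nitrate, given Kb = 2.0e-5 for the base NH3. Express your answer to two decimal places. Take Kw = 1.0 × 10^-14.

NH4+ is the conjugate acid of the weak base NH3.
Ka = Kw/Kb = 1.0×10^-14 / 2.0 × 10^-5 = 5.00 × 10^-10
Ka = [H+]²/(0.052 − [H+]) = 5.00 × 10^-10
Since Ka ≪ C₀, [H+] ≈ √(Ka·C₀) = 5.10 × 10^-6 M.
pH = −log(5.10 × 10^-6) = 5.29

pH = 5.29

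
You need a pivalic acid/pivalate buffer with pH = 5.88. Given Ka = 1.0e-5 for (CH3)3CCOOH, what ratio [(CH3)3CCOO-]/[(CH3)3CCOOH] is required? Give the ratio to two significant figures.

pKa = -log(1.0 × 10^-5) = 5.000
pH = pKa + log(r) ⇒ log(r) = 5.88 − 5.000 = +0.880
r = [(CH3)3CCOO-]/[(CH3)3CCOOH] = 10^(+0.880) = 7.59

ratio = 7.6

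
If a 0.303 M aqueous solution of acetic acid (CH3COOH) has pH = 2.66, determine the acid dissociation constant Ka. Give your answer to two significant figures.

Ka = 1.6 × 10^-5

[H+] = 10^(-2.66) = 2.19 × 10^-3 M
At equilibrium [HA] = 0.303 − 2.19 × 10^-3 = 3.01 × 10^-1 M
Ka = [H+][A-]/[HA] = (2.19 × 10^-3)² / 3.01 × 10^-1 = 1.6 × 10^-5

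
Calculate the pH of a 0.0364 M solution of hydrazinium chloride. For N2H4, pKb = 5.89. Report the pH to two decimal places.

N2H5+ is the conjugate acid of the weak base N2H4.
Kb = 10^(−5.89) = 1.29 × 10^-6
Ka = Kw/Kb = 1.0×10^-14 / 1.29 × 10^-6 = 7.75 × 10^-9
Ka = x²/(0.0364 − x) = 7.75 × 10^-9
Neglecting x in the denominator: x = √(7.75 × 10^-9 × 0.0364) = 1.68 × 10^-5 M
Check: 0.046% ionized — well under 5%, approximation valid.
pH = −log[H+] = −log(1.68 × 10^-5) = 4.77

pH = 4.77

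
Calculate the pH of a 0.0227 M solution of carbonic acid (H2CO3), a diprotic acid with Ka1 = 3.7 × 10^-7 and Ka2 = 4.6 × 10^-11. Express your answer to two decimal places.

Ka1 ≫ Ka2, so treat the first dissociation as the only significant source of H+.
Ka1 = x²/(0.0227 − x) = 3.7 × 10^-7
x ≈ √(3.7 × 10^-7 × 0.0227) = 9.16 × 10^-5 M
pH = −log(9.16 × 10^-5) = 4.04

pH = 4.04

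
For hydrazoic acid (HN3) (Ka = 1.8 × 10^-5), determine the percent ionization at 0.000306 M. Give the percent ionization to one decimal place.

HN3 ⇌ N3- + H+; let x = [H+] at equilibrium.
Ka = x²/(C₀ − x); solving the quadratic gives x = 6.58 × 10^-5 M.
% ionization = x/C₀ × 100% = 6.58 × 10^-5/0.000306 × 100% = 21.5%

21.5%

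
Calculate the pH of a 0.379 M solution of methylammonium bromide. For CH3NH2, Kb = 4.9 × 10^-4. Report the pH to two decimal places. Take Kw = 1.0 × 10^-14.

pH = 5.56

CH3NH3+ is the conjugate acid of the weak base CH3NH2.
Ka = Kw/Kb = 1.0×10^-14 / 4.9 × 10^-4 = 2.04 × 10^-11
Ka = [H+]²/(0.379 − [H+]) = 2.04 × 10^-11
Neglecting [H+] in the denominator: [H+] = √(2.04 × 10^-11 × 0.379) = 2.78 × 10^-6 M
pH = −log[H+] = −log(2.78 × 10^-6) = 5.56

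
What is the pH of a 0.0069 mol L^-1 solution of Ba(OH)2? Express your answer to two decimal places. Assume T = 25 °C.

pH = 12.14

Ba(OH)2 is a strong base (each formula unit releases 2 OH-); [OH-] = 0.0138 M.
pOH = -log(0.0138) = 1.86
pH = 14.00 - 1.86 = 12.14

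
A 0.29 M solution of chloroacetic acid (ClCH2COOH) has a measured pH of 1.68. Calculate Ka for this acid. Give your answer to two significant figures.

Ka = 1.6 × 10^-3

[H+] = 10^(-1.68) = 2.09 × 10^-2 M
At equilibrium [HA] = 0.29 − 2.09 × 10^-2 = 2.69 × 10^-1 M
Ka = [H+][A-]/[HA] = (2.09 × 10^-2)² / 2.69 × 10^-1 = 1.6 × 10^-3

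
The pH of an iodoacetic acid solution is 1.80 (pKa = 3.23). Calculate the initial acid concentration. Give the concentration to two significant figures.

[H+] = 10^(-1.80) = 1.58 × 10^-2 M = x
Ka = 10^(−3.23) = 5.89 × 10^-4
Ka = x²/(C₀ − x) ⇒ C₀ = x + x²/Ka
C₀ = 1.58 × 10^-2 + (1.58 × 10^-2)²/(5.89 × 10^-4) = 4.40 × 10^-1 M

C₀ = 4.4 × 10^-1 M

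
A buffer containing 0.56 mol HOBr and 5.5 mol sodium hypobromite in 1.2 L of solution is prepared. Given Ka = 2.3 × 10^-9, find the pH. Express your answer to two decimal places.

pH = 9.63

pKa = −log(2.3 × 10^-9) = 8.638
Using pH = pKa + log([base]/[acid]) with [base]/[acid] = 5.5/0.56:
pH = 8.638 + (+0.992) = 9.63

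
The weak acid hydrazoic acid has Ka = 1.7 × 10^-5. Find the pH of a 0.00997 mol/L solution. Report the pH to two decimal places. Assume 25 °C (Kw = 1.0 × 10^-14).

HN3 ⇌ N3- + H+
From the ICE table, Ka = x²/(0.00997 − x) = 1.7 × 10^-5.
Neglecting x in the denominator: x = √(1.7 × 10^-5 × 0.00997) = 4.12 × 10^-4 M
(x/C₀ = 4.1% < 5%, so the approximation holds.)
pH = −log(4.12 × 10^-4) = 3.39

pH = 3.39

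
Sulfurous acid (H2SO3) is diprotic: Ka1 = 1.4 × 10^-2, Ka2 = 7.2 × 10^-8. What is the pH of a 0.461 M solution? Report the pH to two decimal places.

Ka1 ≫ Ka2, so treat the first dissociation as the only significant source of H+.
Ka1 = x²/(0.461 − x) = 1.4 × 10^-2
Solving the quadratic: x = (−Ka1 + √(Ka1² + 4·Ka1·C₀))/2 = 7.36 × 10^-2 M
pH = −log(7.36 × 10^-2) = 1.13

pH = 1.13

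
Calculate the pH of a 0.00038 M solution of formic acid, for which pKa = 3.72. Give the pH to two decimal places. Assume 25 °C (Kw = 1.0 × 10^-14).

HCOOH ⇌ HCOO- + H+
Ka = 10^(−3.72) = 1.91 × 10^-4
Ka = x²/(0.00038 − x) = 1.91 × 10^-4
Here C₀/Ka ≈ 1.99, so the small-x approximation fails. Use the quadratic:
x = (−Ka + √(Ka² + 4·Ka·C₀))/2 = 1.90 × 10^-4 M
pH = −log(1.90 × 10^-4) = 3.72

pH = 3.72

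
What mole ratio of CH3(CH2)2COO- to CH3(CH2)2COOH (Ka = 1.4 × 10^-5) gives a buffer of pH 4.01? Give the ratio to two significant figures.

pKa = -log(1.4 × 10^-5) = 4.854
pH = pKa + log(r) ⇒ log(r) = 4.01 − 4.854 = -0.844
r = [CH3(CH2)2COO-]/[CH3(CH2)2COOH] = 10^(-0.844) = 0.143

ratio = 0.14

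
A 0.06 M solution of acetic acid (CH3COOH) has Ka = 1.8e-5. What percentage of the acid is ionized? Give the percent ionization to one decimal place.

1.7%

CH3COOH ⇌ CH3COO- + H+; let x = [H+] at equilibrium.
x ≈ √(Ka·C₀) = √(1.8 × 10^-5 × 0.06) = 1.04 × 10^-3 M
Fraction ionized = 1.04 × 10^-3 / 0.06 = 0.0173 → 1.7%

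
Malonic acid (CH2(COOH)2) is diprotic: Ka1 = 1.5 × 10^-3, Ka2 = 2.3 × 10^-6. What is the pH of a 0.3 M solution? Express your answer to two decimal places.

pH = 1.69

Since Ka1 ≫ Ka2, the first ionization dominates [H+].
Ka1 = x²/(0.3 − x) = 1.5 × 10^-3
Solving the quadratic: x = (−Ka1 + √(Ka1² + 4·Ka1·C₀))/2 = 2.05 × 10^-2 M
pH = −log(2.05 × 10^-2) = 1.69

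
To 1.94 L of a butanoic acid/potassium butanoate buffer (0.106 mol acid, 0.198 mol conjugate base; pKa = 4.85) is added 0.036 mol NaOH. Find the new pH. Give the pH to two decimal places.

pH = 5.37

OH- converts CH3(CH2)2COOH to CH3(CH2)2COO-: CH3(CH2)2COOH → 0.07 mol, CH3(CH2)2COO- → 0.234 mol.
pH = pKa + log(n_CH3(CH2)2COO-/n_CH3(CH2)2COOH) = 4.85 + log(0.234/0.07) = 4.85 + (+0.524)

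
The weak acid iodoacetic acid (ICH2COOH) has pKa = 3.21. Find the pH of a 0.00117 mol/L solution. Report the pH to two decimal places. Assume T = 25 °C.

pH = 3.23

ICH2COOH ⇌ ICH2COO- + H+
Ka = 10^(−3.21) = 6.17 × 10^-4
Ka = [H+]²/(0.00117 − [H+]) = 6.17 × 10^-4
The 5% rule fails; solving [H+]² + Ka·[H+] − Ka·C₀ = 0 exactly:
[H+] = (−Ka + √(Ka² + 4·Ka·C₀))/2 = 5.95 × 10^-4 M
pH = −log(5.95 × 10^-4) = 3.23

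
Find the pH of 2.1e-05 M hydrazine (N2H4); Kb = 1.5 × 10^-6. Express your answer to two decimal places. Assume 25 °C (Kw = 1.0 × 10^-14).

pH = 8.69

N2H4 + H2O ⇌ N2H5+ + OH-
From the ICE table, Kb = x²/(2.1e-05 − x) = 1.5 × 10^-6.
The 5% rule fails; solving x² + Kb·x − Kb·C₀ = 0 exactly:
x = [−1.5e-06 + √(1.5e-06² + 1.26e-10)]/2 = 4.91 × 10^-6 M
pOH = −log(4.91 × 10^-6) = 5.31; pH = 14.00 − 5.31 = 8.69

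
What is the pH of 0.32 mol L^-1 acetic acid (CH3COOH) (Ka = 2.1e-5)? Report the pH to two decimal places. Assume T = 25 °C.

pH = 2.59

CH3COOH ⇌ CH3COO- + H+
From the ICE table, Ka = x²/(0.32 − x) = 2.1 × 10^-5.
Since Ka ≪ C₀, x ≈ √(Ka·C₀) = 2.59 × 10^-3 M.
(x/C₀ = 0.81% < 5%, so the approximation holds.)
pH = −log[H+] = −log(2.59 × 10^-3) = 2.59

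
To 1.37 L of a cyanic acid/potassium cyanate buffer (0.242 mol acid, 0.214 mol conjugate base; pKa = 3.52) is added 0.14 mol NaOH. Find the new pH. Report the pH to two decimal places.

OH- converts HOCN to OCN-: HOCN → 0.102 mol, OCN- → 0.354 mol.
Henderson–Hasselbalch with mole ratio 0.354/0.102: pH = 3.52 + (+0.540)

pH = 4.06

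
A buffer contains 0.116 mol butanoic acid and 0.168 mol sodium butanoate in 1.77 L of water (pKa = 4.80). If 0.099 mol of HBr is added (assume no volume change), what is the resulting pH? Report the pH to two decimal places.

Added H+ converts CH3(CH2)2COO- to CH3(CH2)2COOH: CH3(CH2)2COOH → 0.215 mol, CH3(CH2)2COO- → 0.069 mol.
pH = pKa + log([A⁻]/[HA]) = 4.80 + log(0.069/0.215) = 4.80 -0.494

pH = 4.31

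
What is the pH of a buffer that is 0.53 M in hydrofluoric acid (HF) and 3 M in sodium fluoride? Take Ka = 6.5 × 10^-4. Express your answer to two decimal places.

pH = 3.94

pKa = −log(6.5 × 10^-4) = 3.187
Using pH = pKa + log([base]/[acid]) with [base]/[acid] = 3/0.53:
pH = 3.187 + (+0.753) = 3.94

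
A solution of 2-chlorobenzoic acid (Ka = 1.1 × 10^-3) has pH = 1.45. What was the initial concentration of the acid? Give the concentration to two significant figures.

C₀ = 1.2 M

[H+] = 10^(-1.45) = 3.55 × 10^-2 M = x
Ka = x²/(C₀ − x) ⇒ C₀ = x + x²/Ka
C₀ = 3.55 × 10^-2 + (3.55 × 10^-2)²/(1.1 × 10^-3) = 1.18 M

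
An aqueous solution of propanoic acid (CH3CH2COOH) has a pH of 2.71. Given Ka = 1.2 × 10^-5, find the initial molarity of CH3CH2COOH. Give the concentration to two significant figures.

[H+] = 10^(-2.71) = 1.95 × 10^-3 M = x
Ka = x²/(C₀ − x) ⇒ C₀ = x + x²/Ka
C₀ = 1.95 × 10^-3 + (1.95 × 10^-3)²/(1.2 × 10^-5) = 3.19 × 10^-1 M

C₀ = 3.2 × 10^-1 M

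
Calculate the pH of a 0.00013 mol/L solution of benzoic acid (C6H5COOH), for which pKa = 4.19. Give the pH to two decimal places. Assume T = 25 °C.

pH = 4.19

C6H5COOH ⇌ C6H5COO- + H+
Ka = 10^(−4.19) = 6.46 × 10^-5
From the ICE table, Ka = x²/(0.00013 − x) = 6.46 × 10^-5.
x is not negligible relative to C₀; solve x² + 6.46e-05·x − 8.4e-09 = 0.
x = [−6.46e-05 + √(6.46e-05² + 3.36e-08)]/2 = 6.49 × 10^-5 M
pH = −log(6.49 × 10^-5) = 4.19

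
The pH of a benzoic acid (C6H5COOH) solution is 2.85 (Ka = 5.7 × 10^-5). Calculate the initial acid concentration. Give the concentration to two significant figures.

C₀ = 3.6 × 10^-2 M

[H+] = 10^(-2.85) = 1.41 × 10^-3 M = x
Ka = x²/(C₀ − x) ⇒ C₀ = x + x²/Ka
C₀ = 1.41 × 10^-3 + (1.41 × 10^-3)²/(5.7 × 10^-5) = 3.63 × 10^-2 M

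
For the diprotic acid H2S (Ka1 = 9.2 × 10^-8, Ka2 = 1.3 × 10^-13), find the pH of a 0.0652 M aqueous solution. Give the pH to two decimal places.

Since Ka1 ≫ Ka2, the first ionization dominates [H+].
Ka1 = x²/(0.0652 − x) = 9.2 × 10^-8
x ≈ √(9.2 × 10^-8 × 0.0652) = 7.74 × 10^-5 M
pH = −log(7.74 × 10^-5) = 4.11

pH = 4.11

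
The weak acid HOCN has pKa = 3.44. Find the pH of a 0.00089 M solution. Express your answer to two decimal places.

HOCN ⇌ OCN- + H+
Ka = 10^(−3.44) = 3.63 × 10^-4
Ka = [H+]²/(0.00089 − [H+]) = 3.63 × 10^-4
The 5% rule fails; solving [H+]² + Ka·[H+] − Ka·C₀ = 0 exactly:
[H+] = [−0.000363 + √(0.000363² + 1.29e-06)]/2 = 4.15 × 10^-4 M
pH = −log(4.15 × 10^-4) = 3.38

pH = 3.38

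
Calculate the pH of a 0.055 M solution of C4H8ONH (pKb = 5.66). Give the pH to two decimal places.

C4H8ONH + H2O ⇌ C4H8ONH2+ + OH-
Kb = 10^(−5.66) = 2.19 × 10^-6
From the ICE table, Kb = [OH-]²/(0.055 − [OH-]) = 2.19 × 10^-6.
Assume [OH-] ≪ 0.055: [OH-] ≈ √(2.19 × 10^-6 × 0.055) = 3.47 × 10^-4 M
pOH = 3.46, so pH = 14.00 − pOH = 10.54

pH = 10.54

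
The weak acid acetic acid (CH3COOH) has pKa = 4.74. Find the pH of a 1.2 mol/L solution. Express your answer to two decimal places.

pH = 2.33

CH3COOH ⇌ CH3COO- + H+
Ka = 10^(−4.74) = 1.82 × 10^-5
From the ICE table, Ka = [H+]²/(1.2 − [H+]) = 1.82 × 10^-5.
Assume [H+] ≪ 1.2: [H+] ≈ √(1.82 × 10^-5 × 1.2) = 4.67 × 10^-3 M
pH = −log[H+] = −log(4.67 × 10^-3) = 2.33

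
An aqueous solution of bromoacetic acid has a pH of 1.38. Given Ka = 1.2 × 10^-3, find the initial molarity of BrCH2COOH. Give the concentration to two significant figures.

C₀ = 1.5 M

[H+] = 10^(-1.38) = 4.17 × 10^-2 M = x
Ka = x²/(C₀ − x) ⇒ C₀ = x + x²/Ka
C₀ = 4.17 × 10^-2 + (4.17 × 10^-2)²/(1.2 × 10^-3) = 1.49 M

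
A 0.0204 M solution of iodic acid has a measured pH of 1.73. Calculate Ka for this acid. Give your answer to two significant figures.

[H+] = 10^(-1.73) = 1.86 × 10^-2 M
At equilibrium [HA] = 0.0204 − 1.86 × 10^-2 = 1.80 × 10^-3 M
Ka = [H+][A-]/[HA] = (1.86 × 10^-2)² / 1.80 × 10^-3 = 1.9 × 10^-1

Ka = 1.9 × 10^-1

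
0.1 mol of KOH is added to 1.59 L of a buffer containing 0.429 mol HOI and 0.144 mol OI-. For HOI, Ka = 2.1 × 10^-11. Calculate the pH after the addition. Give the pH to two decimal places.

OH- converts HOI to OI-: HOI → 0.329 mol, OI- → 0.244 mol.
pKa = −log(2.1 × 10^-11) = 10.678
Henderson–Hasselbalch with mole ratio 0.244/0.329: pH = 10.678 + (-0.130)

pH = 10.55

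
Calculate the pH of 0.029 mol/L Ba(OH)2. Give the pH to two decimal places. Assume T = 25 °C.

Ba(OH)2 is a strong base (each formula unit releases 2 OH-); [OH-] = 0.058 M.
pOH = -log(0.058) = 1.24
pH = 14.00 - 1.24 = 12.76

pH = 12.76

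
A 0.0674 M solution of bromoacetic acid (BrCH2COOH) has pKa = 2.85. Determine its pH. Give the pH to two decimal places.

pH = 2.04

BrCH2COOH ⇌ BrCH2COO- + H+
Ka = 10^(−2.85) = 1.41 × 10^-3
Ka = [H+]²/(0.0674 − [H+]) = 1.41 × 10^-3
Here C₀/Ka ≈ 47.8, so the small-[H+] approximation fails. Use the quadratic:
[H+] = [−0.00141 + √(0.00141² + 0.00038)]/2 = 9.07 × 10^-3 M
pH = −log(9.07 × 10^-3) = 2.04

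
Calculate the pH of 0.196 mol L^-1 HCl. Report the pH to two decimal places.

pH = 0.71

HCl is a strong acid and dissociates completely, so [H+] = 0.196 M.
pH = -log(0.196) = 0.71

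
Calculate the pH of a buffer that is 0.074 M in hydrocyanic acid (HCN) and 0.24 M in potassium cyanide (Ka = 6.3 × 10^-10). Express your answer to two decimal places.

pKa = −log(6.3 × 10^-10) = 9.201
Henderson–Hasselbalch: pH = pKa + log([CN-]/[HCN]) = 9.201 + log(0.24/0.074)
pH = 9.201 + (+0.511) = 9.71

pH = 9.71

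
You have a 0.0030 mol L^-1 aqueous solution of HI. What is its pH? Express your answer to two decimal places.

HI is a strong acid and dissociates completely, so [H+] = 0.0030 M.
pH = -log(0.003) = 2.52

pH = 2.52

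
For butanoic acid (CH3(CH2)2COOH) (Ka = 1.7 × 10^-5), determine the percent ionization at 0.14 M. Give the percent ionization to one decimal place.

1.1%

CH3(CH2)2COOH ⇌ CH3(CH2)2COO- + H+; let x = [H+] at equilibrium.
x ≈ √(Ka·C₀) = √(1.7 × 10^-5 × 0.14) = 1.54 × 10^-3 M
% ionization = x/C₀ × 100% = 1.54 × 10^-3/0.14 × 100% = 1.1%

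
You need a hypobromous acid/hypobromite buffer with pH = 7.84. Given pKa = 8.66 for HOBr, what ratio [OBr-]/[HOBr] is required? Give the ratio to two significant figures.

pH = pKa + log(r) ⇒ log(r) = 7.84 − 8.66 = -0.82
r = [OBr-]/[HOBr] = 10^(-0.82) = 0.151

ratio = 0.15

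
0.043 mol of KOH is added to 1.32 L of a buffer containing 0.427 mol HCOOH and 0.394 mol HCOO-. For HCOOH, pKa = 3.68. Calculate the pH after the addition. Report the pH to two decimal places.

OH- converts HCOOH to HCOO-: HCOOH → 0.384 mol, HCOO- → 0.437 mol.
Henderson–Hasselbalch with mole ratio 0.437/0.384: pH = 3.68 + (+0.056)

pH = 3.74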